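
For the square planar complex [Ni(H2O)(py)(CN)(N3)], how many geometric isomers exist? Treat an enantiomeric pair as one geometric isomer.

A square has two trans pairs of vertices; adjacent vertices are cis.
There are 3 geometric isomers: (CN/N3 trans, H2O/py trans); (CN/py trans, H2O/N3 trans); (CN/H2O trans, N3/py trans).

3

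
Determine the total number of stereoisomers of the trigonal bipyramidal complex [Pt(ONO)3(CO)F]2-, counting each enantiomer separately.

A trigonal bipyramid has two axial and three equatorial sites, which are chemically inequivalent.
The distinct arrangements are (4 in all): CO axial, F axial; CO axial, F equatorial; CO equatorial, F axial; CO equatorial, F equatorial.
Each arrangement has an internal mirror plane or centre of symmetry, so none is chiral.

4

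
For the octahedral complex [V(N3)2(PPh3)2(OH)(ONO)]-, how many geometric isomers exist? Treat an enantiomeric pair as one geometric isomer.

6

The six octahedral sites form three mutually perpendicular trans pairs.
Systematic placement gives 6 geometric isomers: N3 trans, PPh3 trans; N3 trans, PPh3 cis; N3 cis, PPh3 trans; N3 cis, PPh3 cis (3 arrangements, 2 chiral).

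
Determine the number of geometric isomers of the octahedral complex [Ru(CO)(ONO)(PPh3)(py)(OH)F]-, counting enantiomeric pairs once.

15

Placing the ligands in turn and identifying arrangements related by rotation or reflection leaves 15 distinct geometric isomers.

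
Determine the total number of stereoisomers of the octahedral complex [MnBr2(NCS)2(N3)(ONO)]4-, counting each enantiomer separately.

An octahedron has six vertices in three trans pairs; every non-trans pair is cis.
There are 6 geometric isomers: Br trans, NCS cis; Br trans, NCS trans; Br cis, NCS cis (3 arrangements, 2 chiral); Br cis, NCS trans.
Of these, 2 lack any improper symmetry element and so occur as enantiomeric pairs, giving 6 + 2 = 8 stereoisomers in total.

8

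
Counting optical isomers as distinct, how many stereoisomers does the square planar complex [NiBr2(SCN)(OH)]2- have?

In a square planar complex each vertex has one trans partner and two cis neighbours.
Working through the distinct placements yields 2 geometric isomers: Br cis; Br trans.
Each arrangement has an internal mirror plane or centre of symmetry, so none is chiral.

2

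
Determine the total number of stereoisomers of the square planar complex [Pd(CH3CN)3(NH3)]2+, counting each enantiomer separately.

1

Only one geometric arrangement is possible.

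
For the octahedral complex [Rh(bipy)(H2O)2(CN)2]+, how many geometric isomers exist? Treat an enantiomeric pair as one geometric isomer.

3

Each bipy is bidentate and must span two cis positions.
The distinct arrangements are (3 in all): H2O cis, CN trans; H2O cis, CN cis (chiral); H2O trans, CN cis.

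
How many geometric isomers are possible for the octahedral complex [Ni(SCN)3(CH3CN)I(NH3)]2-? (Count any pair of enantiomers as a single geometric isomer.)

4

An octahedron has six vertices in three trans pairs; every non-trans pair is cis.
Working through the distinct placements yields 4 geometric isomers: SCN mer (3 arrangements); SCN fac (chiral).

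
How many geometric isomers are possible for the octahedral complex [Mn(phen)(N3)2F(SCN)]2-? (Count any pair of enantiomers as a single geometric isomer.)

An octahedron has six vertices in three trans pairs; every non-trans pair is cis.
Each phen is bidentate and must span two cis positions.
There are 4 geometric isomers: N3 cis (3 arrangements, 2 chiral); N3 trans.

4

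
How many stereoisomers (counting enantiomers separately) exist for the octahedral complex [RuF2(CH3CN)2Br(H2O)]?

8

An octahedron has six vertices in three trans pairs; every non-trans pair is cis.
The distinct arrangements are (6 in all): F cis, CH3CN cis (3 arrangements, 2 chiral); F trans, CH3CN cis; F cis, CH3CN trans; F trans, CH3CN trans.
Of these, 2 lack any improper symmetry element and so occur as enantiomeric pairs, giving 6 + 2 = 8 stereoisomers in total.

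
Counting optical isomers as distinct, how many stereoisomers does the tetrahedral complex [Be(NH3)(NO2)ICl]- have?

2

In a tetrahedral complex all four positions are equivalent and every pair of ligands is adjacent — there is no cis/trans distinction.
Only one geometric arrangement is possible; it has no improper symmetry element, so it exists as a pair of enantiomers (2 stereoisomers).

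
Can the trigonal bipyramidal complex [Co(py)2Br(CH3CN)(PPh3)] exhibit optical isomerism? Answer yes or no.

yes

In a trigonal bipyramid the two axial positions differ from the three equatorial ones.
Placing the ligands in turn and identifying arrangements related by rotation or reflection leaves 7 distinct geometric isomers.
Of these, 3 lack any improper symmetry element and so occur as enantiomeric pairs, giving 7 + 3 = 10 stereoisomers in total.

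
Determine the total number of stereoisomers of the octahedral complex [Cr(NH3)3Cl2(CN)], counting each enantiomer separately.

In an octahedral complex each vertex has one trans partner and four cis neighbours.
Systematic placement gives 3 geometric isomers: NH3 mer, Cl cis; NH3 mer, Cl trans; NH3 fac, Cl cis.
Each arrangement has an internal mirror plane or centre of symmetry, so none is chiral.

3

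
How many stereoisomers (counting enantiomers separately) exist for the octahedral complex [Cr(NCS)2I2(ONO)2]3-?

The six octahedral sites form three mutually perpendicular trans pairs.
There are 5 geometric isomers: NCS trans, I trans, ONO trans; NCS cis, I trans, ONO cis; NCS cis, I cis, ONO trans; NCS cis, I cis, ONO cis (chiral); NCS trans, I cis, ONO cis.
One of these lacks any improper symmetry element and so occurs as an enantiomeric pair, giving 5 + 1 = 6 stereoisomers in total.

6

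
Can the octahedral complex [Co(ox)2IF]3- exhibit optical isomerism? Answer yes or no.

In an octahedral complex each vertex has one trans partner and four cis neighbours.
Each ox is bidentate and must span two cis positions.
There are 2 geometric isomers: I and F mutually trans; I and F mutually cis (chiral).
One of these lacks any improper symmetry element and so occurs as an enantiomeric pair, giving 2 + 1 = 3 stereoisomers in total.

yes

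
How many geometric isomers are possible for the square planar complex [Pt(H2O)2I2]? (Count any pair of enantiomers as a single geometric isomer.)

2

Working through the distinct placements yields 2 geometric isomers: H2O cis; H2O trans.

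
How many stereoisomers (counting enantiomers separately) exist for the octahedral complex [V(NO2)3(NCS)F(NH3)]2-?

5

The six octahedral sites form three mutually perpendicular trans pairs.
Working through the distinct placements yields 4 geometric isomers: NO2 mer (3 arrangements); NO2 fac (chiral).
One of these lacks any improper symmetry element and so occurs as an enantiomeric pair, giving 4 + 1 = 5 stereoisomers in total.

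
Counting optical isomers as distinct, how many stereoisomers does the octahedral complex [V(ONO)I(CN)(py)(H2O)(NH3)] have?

30

Placing the ligands in turn and identifying arrangements related by rotation or reflection leaves 15 distinct geometric isomers.
Of these, 15 lack any improper symmetry element and so occur as enantiomeric pairs, giving 15 + 15 = 30 stereoisomers in total.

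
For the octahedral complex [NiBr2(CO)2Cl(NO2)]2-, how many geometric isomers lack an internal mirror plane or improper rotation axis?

The distinct arrangements are (6 in all): Br trans, CO trans; Br trans, CO cis; Br cis, CO cis (3 arrangements, 2 chiral); Br cis, CO trans.
Of these, 2 lack any improper symmetry element and so occur as enantiomeric pairs, giving 6 + 2 = 8 stereoisomers in total.

2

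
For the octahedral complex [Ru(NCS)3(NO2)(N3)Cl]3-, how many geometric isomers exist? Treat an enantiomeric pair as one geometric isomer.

4

In an octahedral complex each vertex has one trans partner and four cis neighbours.
The distinct arrangements are (4 in all): NCS mer (3 arrangements); NCS fac (chiral).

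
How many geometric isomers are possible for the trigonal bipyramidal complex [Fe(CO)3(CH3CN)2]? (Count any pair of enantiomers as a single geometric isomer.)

3

The distinct arrangements are (3 in all): CH3CN both axial; CH3CN one axial, one equatorial; CH3CN both equatorial.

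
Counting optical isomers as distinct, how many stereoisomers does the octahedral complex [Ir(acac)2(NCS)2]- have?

Each acac is bidentate and must span two cis positions.
There are 2 geometric isomers: NCS trans; NCS cis (chiral).
One of these lacks any improper symmetry element and so occurs as an enantiomeric pair, giving 2 + 1 = 3 stereoisomers in total.

3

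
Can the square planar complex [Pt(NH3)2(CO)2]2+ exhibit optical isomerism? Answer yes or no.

no

Systematic placement gives 2 geometric isomers: NH3 cis; NH3 trans.
Each arrangement has an internal mirror plane or centre of symmetry, so none is chiral.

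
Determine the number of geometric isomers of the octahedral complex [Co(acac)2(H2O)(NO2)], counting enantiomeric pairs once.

2

Each acac is bidentate and must span two cis positions.
Working through the distinct placements yields 2 geometric isomers: H2O and NO2 mutually trans; H2O and NO2 mutually cis (chiral).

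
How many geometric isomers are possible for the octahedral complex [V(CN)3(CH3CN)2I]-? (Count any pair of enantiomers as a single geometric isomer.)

An octahedron has six vertices in three trans pairs; every non-trans pair is cis.
There are 3 geometric isomers: CN mer, CH3CN trans; CN fac, CH3CN cis; CN mer, CH3CN cis.

3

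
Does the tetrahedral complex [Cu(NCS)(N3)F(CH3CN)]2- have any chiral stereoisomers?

In a tetrahedral complex all four positions are equivalent and every pair of ligands is adjacent — there is no cis/trans distinction.
Only one geometric arrangement is possible; it has no improper symmetry element, so it exists as a pair of enantiomers (2 stereoisomers).

yes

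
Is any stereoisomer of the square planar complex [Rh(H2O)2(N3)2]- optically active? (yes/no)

Systematic placement gives 2 geometric isomers: H2O cis; H2O trans.
Each arrangement has an internal mirror plane or centre of symmetry, so none is chiral.

no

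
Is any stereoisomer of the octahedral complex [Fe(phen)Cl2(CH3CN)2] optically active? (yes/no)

Each phen is bidentate and must span two cis positions.
Systematic placement gives 3 geometric isomers: Cl cis, CH3CN trans; Cl cis, CH3CN cis (chiral); Cl trans, CH3CN cis.
One of these lacks any improper symmetry element and so occurs as an enantiomeric pair, giving 3 + 1 = 4 stereoisomers in total.

yes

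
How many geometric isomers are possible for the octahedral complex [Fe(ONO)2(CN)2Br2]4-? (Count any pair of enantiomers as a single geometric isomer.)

5

The six octahedral sites form three mutually perpendicular trans pairs.
Working through the distinct placements yields 5 geometric isomers: ONO trans, CN trans, Br trans; ONO cis, CN cis, Br trans; ONO trans, CN cis, Br cis; ONO cis, CN cis, Br cis (chiral); ONO cis, CN trans, Br cis.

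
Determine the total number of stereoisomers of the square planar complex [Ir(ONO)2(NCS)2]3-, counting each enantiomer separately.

2

A square has two trans pairs of vertices; adjacent vertices are cis.
Systematic placement gives 2 geometric isomers: ONO cis; ONO trans.
Each arrangement has an internal mirror plane or centre of symmetry, so none is chiral.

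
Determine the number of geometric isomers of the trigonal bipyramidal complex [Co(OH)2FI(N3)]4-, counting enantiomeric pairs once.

7

In a trigonal bipyramid the two axial positions differ from the three equatorial ones.
Systematic enumeration (placing each ligand type in turn and discarding arrangements equivalent by rotation or reflection) gives 7 geometric isomers.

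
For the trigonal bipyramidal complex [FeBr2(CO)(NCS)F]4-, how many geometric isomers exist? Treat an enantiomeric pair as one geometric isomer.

Placing the ligands in turn and identifying arrangements related by rotation or reflection leaves 7 distinct geometric isomers.

7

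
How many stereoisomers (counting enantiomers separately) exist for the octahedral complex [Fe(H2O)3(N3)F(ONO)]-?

An octahedron has six vertices in three trans pairs; every non-trans pair is cis.
Systematic placement gives 4 geometric isomers: H2O mer (3 arrangements); H2O fac (chiral).
One of these lacks any improper symmetry element and so occurs as an enantiomeric pair, giving 4 + 1 = 5 stereoisomers in total.

5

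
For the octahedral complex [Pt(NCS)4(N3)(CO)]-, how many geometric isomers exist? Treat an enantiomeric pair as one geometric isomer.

2

The six octahedral sites form three mutually perpendicular trans pairs.
Systematic placement gives 2 geometric isomers: N3 and CO mutually trans; N3 and CO mutually cis.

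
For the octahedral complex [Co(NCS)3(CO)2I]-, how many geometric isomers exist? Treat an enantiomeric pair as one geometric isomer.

In an octahedral complex each vertex has one trans partner and four cis neighbours.
Working through the distinct placements yields 3 geometric isomers: NCS mer, CO trans; NCS mer, CO cis; NCS fac, CO cis.

3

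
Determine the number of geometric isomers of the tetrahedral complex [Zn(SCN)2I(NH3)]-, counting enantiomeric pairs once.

1

All four vertices of a tetrahedron are equivalent and mutually adjacent, so cis/trans isomerism cannot arise.
Only one geometric arrangement is possible.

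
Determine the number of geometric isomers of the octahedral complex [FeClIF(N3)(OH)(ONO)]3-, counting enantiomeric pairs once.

15

In an octahedral complex each vertex has one trans partner and four cis neighbours.
Placing the ligands in turn and identifying arrangements related by rotation or reflection leaves 15 distinct geometric isomers.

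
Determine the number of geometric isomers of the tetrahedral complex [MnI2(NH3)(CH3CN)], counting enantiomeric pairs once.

1

In a tetrahedral complex all four positions are equivalent and every pair of ligands is adjacent — there is no cis/trans distinction.
Only one geometric arrangement is possible.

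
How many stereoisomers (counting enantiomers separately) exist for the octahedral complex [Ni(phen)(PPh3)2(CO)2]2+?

The six octahedral sites form three mutually perpendicular trans pairs.
Each phen is bidentate and must span two cis positions.
Working through the distinct placements yields 3 geometric isomers: PPh3 cis, CO trans; PPh3 cis, CO cis (chiral); PPh3 trans, CO cis.
One of these lacks any improper symmetry element and so occurs as an enantiomeric pair, giving 3 + 1 = 4 stereoisomers in total.

4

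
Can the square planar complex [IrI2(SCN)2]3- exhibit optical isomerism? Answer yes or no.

A square has two trans pairs of vertices; adjacent vertices are cis.
Working through the distinct placements yields 2 geometric isomers: I cis; I trans.
Each arrangement has an internal mirror plane or centre of symmetry, so none is chiral.

no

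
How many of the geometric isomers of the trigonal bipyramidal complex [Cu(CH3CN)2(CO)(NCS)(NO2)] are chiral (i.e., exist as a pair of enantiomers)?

3

In a trigonal bipyramid the two axial positions differ from the three equatorial ones.
Placing the ligands in turn and identifying arrangements related by rotation or reflection leaves 7 distinct geometric isomers.
Of these, 3 lack any improper symmetry element and so occur as enantiomeric pairs, giving 7 + 3 = 10 stereoisomers in total.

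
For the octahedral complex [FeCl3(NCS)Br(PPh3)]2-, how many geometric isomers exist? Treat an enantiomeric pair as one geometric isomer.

Systematic placement gives 4 geometric isomers: Cl mer (3 arrangements); Cl fac (chiral).

4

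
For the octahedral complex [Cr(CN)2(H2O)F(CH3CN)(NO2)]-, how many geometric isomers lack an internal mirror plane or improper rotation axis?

6

Exhaustive case analysis gives 9 geometric isomers.
Of these, 6 lack any improper symmetry element and so occur as enantiomeric pairs, giving 9 + 6 = 15 stereoisomers in total.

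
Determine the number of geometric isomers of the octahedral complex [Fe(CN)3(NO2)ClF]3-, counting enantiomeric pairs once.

4

In an octahedral complex each vertex has one trans partner and four cis neighbours.
Systematic placement gives 4 geometric isomers: CN mer (3 arrangements); CN fac (chiral).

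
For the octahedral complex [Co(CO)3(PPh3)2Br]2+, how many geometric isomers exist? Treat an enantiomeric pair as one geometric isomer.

3

The six octahedral sites form three mutually perpendicular trans pairs.
Systematic placement gives 3 geometric isomers: CO mer, PPh3 trans; CO fac, PPh3 cis; CO mer, PPh3 cis.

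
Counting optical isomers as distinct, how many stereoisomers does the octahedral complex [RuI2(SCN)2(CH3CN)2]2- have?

6

Working through the distinct placements yields 5 geometric isomers: I trans, SCN trans, CH3CN trans; I cis, SCN cis, CH3CN trans; I cis, SCN trans, CH3CN cis; I cis, SCN cis, CH3CN cis (chiral); I trans, SCN cis, CH3CN cis.
One of these lacks any improper symmetry element and so occurs as an enantiomeric pair, giving 5 + 1 = 6 stereoisomers in total.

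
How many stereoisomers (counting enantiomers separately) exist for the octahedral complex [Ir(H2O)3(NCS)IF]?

In an octahedral complex each vertex has one trans partner and four cis neighbours.
Systematic placement gives 4 geometric isomers: H2O mer (3 arrangements); H2O fac (chiral).
One of these lacks any improper symmetry element and so occurs as an enantiomeric pair, giving 4 + 1 = 5 stereoisomers in total.

5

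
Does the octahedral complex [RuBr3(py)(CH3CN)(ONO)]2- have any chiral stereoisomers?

yes

An octahedron has six vertices in three trans pairs; every non-trans pair is cis.
Working through the distinct placements yields 4 geometric isomers: Br mer (3 arrangements); Br fac (chiral).
One of these lacks any improper symmetry element and so occurs as an enantiomeric pair, giving 4 + 1 = 5 stereoisomers in total.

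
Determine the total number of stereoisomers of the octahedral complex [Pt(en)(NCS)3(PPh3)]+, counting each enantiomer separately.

2

The six octahedral sites form three mutually perpendicular trans pairs.
Each en is bidentate and must span two cis positions.
There are 2 geometric isomers: NCS mer; NCS fac.
Each arrangement has an internal mirror plane or centre of symmetry, so none is chiral.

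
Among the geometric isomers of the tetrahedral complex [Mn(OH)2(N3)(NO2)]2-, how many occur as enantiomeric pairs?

0

In a tetrahedral complex all four positions are equivalent and every pair of ligands is adjacent — there is no cis/trans distinction.
Only one geometric arrangement is possible.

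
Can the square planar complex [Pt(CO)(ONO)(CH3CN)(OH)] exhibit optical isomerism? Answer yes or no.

no

In a square planar complex each vertex has one trans partner and two cis neighbours.
The distinct arrangements are (3 in all): (CH3CN/OH trans, CO/ONO trans); (CH3CN/ONO trans, CO/OH trans); (CH3CN/CO trans, OH/ONO trans).
Each arrangement has an internal mirror plane or centre of symmetry, so none is chiral.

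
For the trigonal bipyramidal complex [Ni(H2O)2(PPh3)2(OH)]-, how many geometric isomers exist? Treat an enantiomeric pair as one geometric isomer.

5

A trigonal bipyramid has two axial and three equatorial sites, which are chemically inequivalent.
Placing the ligands in turn and identifying arrangements related by rotation or reflection leaves 5 distinct geometric isomers.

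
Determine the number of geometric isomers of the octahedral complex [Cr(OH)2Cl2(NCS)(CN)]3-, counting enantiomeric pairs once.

6

The six octahedral sites form three mutually perpendicular trans pairs.
There are 6 geometric isomers: OH trans, Cl cis; OH cis, Cl cis (3 arrangements, 2 chiral); OH trans, Cl trans; OH cis, Cl trans.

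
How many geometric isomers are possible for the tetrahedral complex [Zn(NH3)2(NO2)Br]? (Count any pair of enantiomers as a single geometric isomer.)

In a tetrahedral complex all four positions are equivalent and every pair of ligands is adjacent — there is no cis/trans distinction.
Only one geometric arrangement is possible.

1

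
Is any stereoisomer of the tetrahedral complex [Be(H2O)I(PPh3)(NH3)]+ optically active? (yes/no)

All four vertices of a tetrahedron are equivalent and mutually adjacent, so cis/trans isomerism cannot arise.
Only one geometric arrangement is possible; it has no improper symmetry element, so it exists as a pair of enantiomers (2 stereoisomers).

yes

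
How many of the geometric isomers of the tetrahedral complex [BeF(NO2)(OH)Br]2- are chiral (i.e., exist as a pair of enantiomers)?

Only one geometric arrangement is possible; it has no improper symmetry element, so it exists as a pair of enantiomers (2 stereoisomers).

1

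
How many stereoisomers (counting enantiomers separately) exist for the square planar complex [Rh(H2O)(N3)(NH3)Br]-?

3

The distinct arrangements are (3 in all): (Br/N3 trans, H2O/NH3 trans); (Br/NH3 trans, H2O/N3 trans); (Br/H2O trans, N3/NH3 trans).
Each arrangement has an internal mirror plane or centre of symmetry, so none is chiral.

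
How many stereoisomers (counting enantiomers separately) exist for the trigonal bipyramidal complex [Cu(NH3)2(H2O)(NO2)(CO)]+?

10

A trigonal bipyramid has two axial and three equatorial sites, which are chemically inequivalent.
Placing the ligands in turn and identifying arrangements related by rotation or reflection leaves 7 distinct geometric isomers.
Of these, 3 lack any improper symmetry element and so occur as enantiomeric pairs, giving 7 + 3 = 10 stereoisomers in total.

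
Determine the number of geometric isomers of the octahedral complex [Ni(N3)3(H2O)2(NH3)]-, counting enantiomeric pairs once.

An octahedron has six vertices in three trans pairs; every non-trans pair is cis.
The distinct arrangements are (3 in all): N3 mer, H2O trans; N3 fac, H2O cis; N3 mer, H2O cis.

3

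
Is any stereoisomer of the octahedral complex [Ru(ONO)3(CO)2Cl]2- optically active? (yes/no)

no

An octahedron has six vertices in three trans pairs; every non-trans pair is cis.
Systematic placement gives 3 geometric isomers: ONO mer, CO trans; ONO mer, CO cis; ONO fac, CO cis.
Each arrangement has an internal mirror plane or centre of symmetry, so none is chiral.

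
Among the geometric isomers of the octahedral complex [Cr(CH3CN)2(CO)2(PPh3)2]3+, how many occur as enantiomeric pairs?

There are 5 geometric isomers: CH3CN trans, CO trans, PPh3 trans; CH3CN trans, CO cis, PPh3 cis; CH3CN cis, CO cis, PPh3 trans; CH3CN cis, CO cis, PPh3 cis (chiral); CH3CN cis, CO trans, PPh3 cis.
One of these lacks any improper symmetry element and so occurs as an enantiomeric pair, giving 5 + 1 = 6 stereoisomers in total.

1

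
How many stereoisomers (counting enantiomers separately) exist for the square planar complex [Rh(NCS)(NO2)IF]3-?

In a square planar complex each vertex has one trans partner and two cis neighbours.
Systematic placement gives 3 geometric isomers: (F/NCS trans, I/NO2 trans); (F/NO2 trans, I/NCS trans); (F/I trans, NCS/NO2 trans).
Each arrangement has an internal mirror plane or centre of symmetry, so none is chiral.

3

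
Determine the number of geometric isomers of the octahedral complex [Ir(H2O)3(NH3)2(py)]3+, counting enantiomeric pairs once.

3

The distinct arrangements are (3 in all): H2O mer, NH3 cis; H2O mer, NH3 trans; H2O fac, NH3 cis.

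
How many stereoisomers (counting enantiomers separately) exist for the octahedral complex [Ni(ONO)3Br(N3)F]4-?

In an octahedral complex each vertex has one trans partner and four cis neighbours.
Systematic placement gives 4 geometric isomers: ONO mer (3 arrangements); ONO fac (chiral).
One of these lacks any improper symmetry element and so occurs as an enantiomeric pair, giving 4 + 1 = 5 stereoisomers in total.

5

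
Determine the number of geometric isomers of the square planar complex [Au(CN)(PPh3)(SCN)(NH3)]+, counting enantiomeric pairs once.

3

In a square planar complex each vertex has one trans partner and two cis neighbours.
There are 3 geometric isomers: (CN/PPh3 trans, NH3/SCN trans); (CN/SCN trans, NH3/PPh3 trans); (CN/NH3 trans, PPh3/SCN trans).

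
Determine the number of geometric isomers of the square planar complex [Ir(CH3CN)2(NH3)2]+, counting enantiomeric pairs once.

The distinct arrangements are (2 in all): CH3CN cis; CH3CN trans.

2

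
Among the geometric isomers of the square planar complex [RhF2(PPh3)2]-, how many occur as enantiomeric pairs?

0

The distinct arrangements are (2 in all): F cis; F trans.
Each arrangement has an internal mirror plane or centre of symmetry, so none is chiral.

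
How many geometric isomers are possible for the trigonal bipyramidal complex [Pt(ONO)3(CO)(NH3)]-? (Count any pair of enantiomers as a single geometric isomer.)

The distinct arrangements are (4 in all): CO axial, NH3 axial; CO axial, NH3 equatorial; CO equatorial, NH3 axial; CO equatorial, NH3 equatorial.

4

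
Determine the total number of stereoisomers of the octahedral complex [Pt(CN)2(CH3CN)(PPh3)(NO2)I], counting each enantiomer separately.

The six octahedral sites form three mutually perpendicular trans pairs.
Exhaustive case analysis gives 9 geometric isomers.
Of these, 6 lack any improper symmetry element and so occur as enantiomeric pairs, giving 9 + 6 = 15 stereoisomers in total.

15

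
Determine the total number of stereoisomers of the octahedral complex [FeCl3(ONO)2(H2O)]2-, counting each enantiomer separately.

The six octahedral sites form three mutually perpendicular trans pairs.
There are 3 geometric isomers: Cl mer, ONO trans; Cl mer, ONO cis; Cl fac, ONO cis.
Each arrangement has an internal mirror plane or centre of symmetry, so none is chiral.

3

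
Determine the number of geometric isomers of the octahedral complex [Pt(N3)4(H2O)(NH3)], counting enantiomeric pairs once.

2

There are 2 geometric isomers: H2O and NH3 mutually cis; H2O and NH3 mutually trans.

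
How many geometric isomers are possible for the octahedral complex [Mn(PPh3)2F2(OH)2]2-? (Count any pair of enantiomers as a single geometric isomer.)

5

The six octahedral sites form three mutually perpendicular trans pairs.
Systematic placement gives 5 geometric isomers: PPh3 trans, F trans, OH trans; PPh3 cis, F trans, OH cis; PPh3 trans, F cis, OH cis; PPh3 cis, F cis, OH cis (chiral); PPh3 cis, F cis, OH trans.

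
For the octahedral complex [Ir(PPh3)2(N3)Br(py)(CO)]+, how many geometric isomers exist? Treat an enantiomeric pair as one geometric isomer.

An octahedron has six vertices in three trans pairs; every non-trans pair is cis.
Exhaustive case analysis gives 9 geometric isomers.

9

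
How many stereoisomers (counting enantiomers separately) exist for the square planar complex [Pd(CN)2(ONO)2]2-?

In a square planar complex each vertex has one trans partner and two cis neighbours.
Working through the distinct placements yields 2 geometric isomers: CN cis; CN trans.
Each arrangement has an internal mirror plane or centre of symmetry, so none is chiral.

2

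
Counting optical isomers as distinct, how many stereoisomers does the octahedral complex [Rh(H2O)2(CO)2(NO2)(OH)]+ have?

8

In an octahedral complex each vertex has one trans partner and four cis neighbours.
Systematic placement gives 6 geometric isomers: H2O trans, CO trans; H2O cis, CO trans; H2O cis, CO cis (3 arrangements, 2 chiral); H2O trans, CO cis.
Of these, 2 lack any improper symmetry element and so occur as enantiomeric pairs, giving 6 + 2 = 8 stereoisomers in total.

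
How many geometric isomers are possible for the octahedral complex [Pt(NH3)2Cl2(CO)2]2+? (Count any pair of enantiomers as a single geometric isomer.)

5

There are 5 geometric isomers: NH3 trans, Cl trans, CO trans; NH3 cis, Cl cis, CO trans; NH3 trans, Cl cis, CO cis; NH3 cis, Cl cis, CO cis (chiral); NH3 cis, Cl trans, CO cis.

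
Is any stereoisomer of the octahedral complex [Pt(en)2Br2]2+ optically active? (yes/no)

An octahedron has six vertices in three trans pairs; every non-trans pair is cis.
Each en is bidentate and must span two cis positions.
Systematic placement gives 2 geometric isomers: Br trans; Br cis (chiral).
One of these lacks any improper symmetry element and so occurs as an enantiomeric pair, giving 2 + 1 = 3 stereoisomers in total.

yes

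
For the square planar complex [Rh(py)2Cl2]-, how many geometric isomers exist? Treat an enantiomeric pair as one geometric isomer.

In a square planar complex each vertex has one trans partner and two cis neighbours.
Systematic placement gives 2 geometric isomers: py cis; py trans.

2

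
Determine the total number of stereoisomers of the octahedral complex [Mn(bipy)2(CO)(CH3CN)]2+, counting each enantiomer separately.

3

The six octahedral sites form three mutually perpendicular trans pairs.
Each bipy is bidentate and must span two cis positions.
Systematic placement gives 2 geometric isomers: CO and CH3CN mutually trans; CO and CH3CN mutually cis (chiral).
One of these lacks any improper symmetry element and so occurs as an enantiomeric pair, giving 2 + 1 = 3 stereoisomers in total.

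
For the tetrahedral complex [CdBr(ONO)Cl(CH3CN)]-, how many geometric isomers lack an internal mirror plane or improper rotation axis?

In a tetrahedral complex all four positions are equivalent and every pair of ligands is adjacent — there is no cis/trans distinction.
Only one geometric arrangement is possible; it has no improper symmetry element, so it exists as a pair of enantiomers (2 stereoisomers).

1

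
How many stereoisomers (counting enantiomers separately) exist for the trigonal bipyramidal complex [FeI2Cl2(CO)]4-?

In a trigonal bipyramid the two axial positions differ from the three equatorial ones.
Systematic enumeration (placing each ligand type in turn and discarding arrangements equivalent by rotation or reflection) gives 5 geometric isomers.
One of these lacks any improper symmetry element and so occurs as an enantiomeric pair, giving 5 + 1 = 6 stereoisomers in total.

6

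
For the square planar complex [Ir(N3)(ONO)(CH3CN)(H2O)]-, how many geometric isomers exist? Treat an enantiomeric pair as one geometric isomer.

In a square planar complex each vertex has one trans partner and two cis neighbours.
The distinct arrangements are (3 in all): (CH3CN/N3 trans, H2O/ONO trans); (CH3CN/ONO trans, H2O/N3 trans); (CH3CN/H2O trans, N3/ONO trans).

3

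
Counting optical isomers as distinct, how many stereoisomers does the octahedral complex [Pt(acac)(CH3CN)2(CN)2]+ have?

An octahedron has six vertices in three trans pairs; every non-trans pair is cis.
Each acac is bidentate and must span two cis positions.
There are 3 geometric isomers: CH3CN trans, CN cis; CH3CN cis, CN cis (chiral); CH3CN cis, CN trans.
One of these lacks any improper symmetry element and so occurs as an enantiomeric pair, giving 3 + 1 = 4 stereoisomers in total.

4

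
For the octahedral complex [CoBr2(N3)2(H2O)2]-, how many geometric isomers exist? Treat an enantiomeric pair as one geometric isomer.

The six octahedral sites form three mutually perpendicular trans pairs.
There are 5 geometric isomers: Br trans, N3 trans, H2O trans; Br trans, N3 cis, H2O cis; Br cis, N3 trans, H2O cis; Br cis, N3 cis, H2O cis (chiral); Br cis, N3 cis, H2O trans.

5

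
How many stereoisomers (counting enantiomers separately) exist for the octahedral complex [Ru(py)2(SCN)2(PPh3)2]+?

6

An octahedron has six vertices in three trans pairs; every non-trans pair is cis.
Systematic placement gives 5 geometric isomers: py trans, SCN trans, PPh3 trans; py cis, SCN cis, PPh3 trans; py trans, SCN cis, PPh3 cis; py cis, SCN cis, PPh3 cis (chiral); py cis, SCN trans, PPh3 cis.
One of these lacks any improper symmetry element and so occurs as an enantiomeric pair, giving 5 + 1 = 6 stereoisomers in total.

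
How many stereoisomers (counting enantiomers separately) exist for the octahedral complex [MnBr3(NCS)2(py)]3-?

In an octahedral complex each vertex has one trans partner and four cis neighbours.
There are 3 geometric isomers: Br mer, NCS cis; Br mer, NCS trans; Br fac, NCS cis.
Each arrangement has an internal mirror plane or centre of symmetry, so none is chiral.

3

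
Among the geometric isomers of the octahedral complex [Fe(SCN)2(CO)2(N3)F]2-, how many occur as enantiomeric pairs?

An octahedron has six vertices in three trans pairs; every non-trans pair is cis.
There are 6 geometric isomers: SCN trans, CO trans; SCN cis, CO trans; SCN trans, CO cis; SCN cis, CO cis (3 arrangements, 2 chiral).
Of these, 2 lack any improper symmetry element and so occur as enantiomeric pairs, giving 6 + 2 = 8 stereoisomers in total.

2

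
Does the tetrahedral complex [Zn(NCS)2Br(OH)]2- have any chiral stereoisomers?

no

In a tetrahedral complex all four positions are equivalent and every pair of ligands is adjacent — there is no cis/trans distinction.
Only one geometric arrangement is possible.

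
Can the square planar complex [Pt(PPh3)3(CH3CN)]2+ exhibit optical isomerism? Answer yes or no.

Only one geometric arrangement is possible.

no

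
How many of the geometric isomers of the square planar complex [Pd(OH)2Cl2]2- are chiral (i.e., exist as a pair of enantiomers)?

0

A square has two trans pairs of vertices; adjacent vertices are cis.
Working through the distinct placements yields 2 geometric isomers: OH cis; OH trans.
Each arrangement has an internal mirror plane or centre of symmetry, so none is chiral.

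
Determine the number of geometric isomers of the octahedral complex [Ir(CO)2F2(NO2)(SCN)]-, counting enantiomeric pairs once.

6

The six octahedral sites form three mutually perpendicular trans pairs.
Systematic placement gives 6 geometric isomers: CO trans, F trans; CO trans, F cis; CO cis, F cis (3 arrangements, 2 chiral); CO cis, F trans.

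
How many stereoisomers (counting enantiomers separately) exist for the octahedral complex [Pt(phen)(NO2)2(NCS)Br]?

6

In an octahedral complex each vertex has one trans partner and four cis neighbours.
Each phen is bidentate and must span two cis positions.
There are 4 geometric isomers: NO2 cis (3 arrangements, 2 chiral); NO2 trans.
Of these, 2 lack any improper symmetry element and so occur as enantiomeric pairs, giving 4 + 2 = 6 stereoisomers in total.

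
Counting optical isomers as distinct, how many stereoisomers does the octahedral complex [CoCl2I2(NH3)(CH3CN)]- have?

In an octahedral complex each vertex has one trans partner and four cis neighbours.
Working through the distinct placements yields 6 geometric isomers: Cl cis, I cis (3 arrangements, 2 chiral); Cl cis, I trans; Cl trans, I cis; Cl trans, I trans.
Of these, 2 lack any improper symmetry element and so occur as enantiomeric pairs, giving 6 + 2 = 8 stereoisomers in total.

8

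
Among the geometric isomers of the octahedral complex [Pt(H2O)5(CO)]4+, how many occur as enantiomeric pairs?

The six octahedral sites form three mutually perpendicular trans pairs.
Only one geometric arrangement is possible.

0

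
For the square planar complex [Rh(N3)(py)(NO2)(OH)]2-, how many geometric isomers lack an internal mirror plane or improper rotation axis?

The distinct arrangements are (3 in all): (N3/OH trans, NO2/py trans); (N3/py trans, NO2/OH trans); (N3/NO2 trans, OH/py trans).
Each arrangement has an internal mirror plane or centre of symmetry, so none is chiral.

0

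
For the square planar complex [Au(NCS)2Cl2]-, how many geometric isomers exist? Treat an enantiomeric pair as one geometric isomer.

2

Working through the distinct placements yields 2 geometric isomers: NCS cis; NCS trans.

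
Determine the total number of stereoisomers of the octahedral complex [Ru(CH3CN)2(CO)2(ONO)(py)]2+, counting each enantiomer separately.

An octahedron has six vertices in three trans pairs; every non-trans pair is cis.
Working through the distinct placements yields 6 geometric isomers: CH3CN trans, CO trans; CH3CN trans, CO cis; CH3CN cis, CO cis (3 arrangements, 2 chiral); CH3CN cis, CO trans.
Of these, 2 lack any improper symmetry element and so occur as enantiomeric pairs, giving 6 + 2 = 8 stereoisomers in total.

8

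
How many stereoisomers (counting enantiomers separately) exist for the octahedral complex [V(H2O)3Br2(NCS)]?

In an octahedral complex each vertex has one trans partner and four cis neighbours.
The distinct arrangements are (3 in all): H2O mer, Br trans; H2O fac, Br cis; H2O mer, Br cis.
Each arrangement has an internal mirror plane or centre of symmetry, so none is chiral.

3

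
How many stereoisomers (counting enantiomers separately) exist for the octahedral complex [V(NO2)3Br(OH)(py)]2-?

The six octahedral sites form three mutually perpendicular trans pairs.
The distinct arrangements are (4 in all): NO2 mer (3 arrangements); NO2 fac (chiral).
One of these lacks any improper symmetry element and so occurs as an enantiomeric pair, giving 4 + 1 = 5 stereoisomers in total.

5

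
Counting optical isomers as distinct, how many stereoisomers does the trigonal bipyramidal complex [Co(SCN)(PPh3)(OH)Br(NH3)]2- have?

20

In a trigonal bipyramid the two axial positions differ from the three equatorial ones.
Exhaustive case analysis gives 10 geometric isomers.
Of these, 10 lack any improper symmetry element and so occur as enantiomeric pairs, giving 10 + 10 = 20 stereoisomers in total.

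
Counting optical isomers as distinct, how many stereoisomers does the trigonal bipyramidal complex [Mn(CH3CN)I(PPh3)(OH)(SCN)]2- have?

20

Placing the ligands in turn and identifying arrangements related by rotation or reflection leaves 10 distinct geometric isomers.
Of these, 10 lack any improper symmetry element and so occur as enantiomeric pairs, giving 10 + 10 = 20 stereoisomers in total.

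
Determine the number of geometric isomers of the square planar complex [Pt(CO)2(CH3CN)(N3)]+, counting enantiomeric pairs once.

2

Systematic placement gives 2 geometric isomers: CO cis; CO trans.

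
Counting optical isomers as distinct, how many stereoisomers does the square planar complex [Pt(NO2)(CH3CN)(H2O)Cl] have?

A square has two trans pairs of vertices; adjacent vertices are cis.
The distinct arrangements are (3 in all): (CH3CN/H2O trans, Cl/NO2 trans); (CH3CN/NO2 trans, Cl/H2O trans); (CH3CN/Cl trans, H2O/NO2 trans).
Each arrangement has an internal mirror plane or centre of symmetry, so none is chiral.

3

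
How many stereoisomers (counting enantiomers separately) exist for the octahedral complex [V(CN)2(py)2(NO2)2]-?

6

An octahedron has six vertices in three trans pairs; every non-trans pair is cis.
Systematic placement gives 5 geometric isomers: CN trans, py trans, NO2 trans; CN trans, py cis, NO2 cis; CN cis, py trans, NO2 cis; CN cis, py cis, NO2 cis (chiral); CN cis, py cis, NO2 trans.
One of these lacks any improper symmetry element and so occurs as an enantiomeric pair, giving 5 + 1 = 6 stereoisomers in total.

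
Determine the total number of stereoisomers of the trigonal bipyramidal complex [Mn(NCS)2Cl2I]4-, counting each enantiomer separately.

Placing the ligands in turn and identifying arrangements related by rotation or reflection leaves 5 distinct geometric isomers.
One of these lacks any improper symmetry element and so occurs as an enantiomeric pair, giving 5 + 1 = 6 stereoisomers in total.

6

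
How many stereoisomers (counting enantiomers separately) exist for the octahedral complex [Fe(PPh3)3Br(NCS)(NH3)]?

5

Systematic placement gives 4 geometric isomers: PPh3 mer (3 arrangements); PPh3 fac (chiral).
One of these lacks any improper symmetry element and so occurs as an enantiomeric pair, giving 4 + 1 = 5 stereoisomers in total.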